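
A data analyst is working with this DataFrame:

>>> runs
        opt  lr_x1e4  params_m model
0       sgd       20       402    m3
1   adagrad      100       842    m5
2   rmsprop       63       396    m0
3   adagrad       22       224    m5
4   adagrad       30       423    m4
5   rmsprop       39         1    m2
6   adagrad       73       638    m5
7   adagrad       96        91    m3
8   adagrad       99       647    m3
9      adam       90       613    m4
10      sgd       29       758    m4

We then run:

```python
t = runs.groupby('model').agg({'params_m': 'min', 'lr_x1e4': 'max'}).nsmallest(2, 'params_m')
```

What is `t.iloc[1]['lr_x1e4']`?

99

group by model: min(params_m), max(lr_x1e4):
       params_m  lr_x1e4
model                   
m0          396       63
m2            1       39
m3           91       99
m4          423       90
m5          224      100
take 2 rows with smallest params_m:
       params_m  lr_x1e4
model                   
m2            1       39
m3           91       99
The value at position 1, column 'lr_x1e4' is 99.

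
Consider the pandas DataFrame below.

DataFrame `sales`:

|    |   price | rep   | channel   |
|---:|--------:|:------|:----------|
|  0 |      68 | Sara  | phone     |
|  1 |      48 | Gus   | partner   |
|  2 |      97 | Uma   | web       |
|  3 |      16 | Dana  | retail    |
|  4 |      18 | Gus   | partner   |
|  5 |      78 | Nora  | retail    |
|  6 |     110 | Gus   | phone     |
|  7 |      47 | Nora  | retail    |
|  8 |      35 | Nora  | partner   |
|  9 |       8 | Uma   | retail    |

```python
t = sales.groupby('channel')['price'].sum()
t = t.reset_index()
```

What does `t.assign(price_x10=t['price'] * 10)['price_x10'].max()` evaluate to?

group by channel, sum of price:
channel
partner    101
phone      178
retail     149
web         97
Name: price, dtype: int64
reset_index():
   channel  price
0  partner    101
1    phone    178
2   retail    149
3      web     97
add column price_x10 = t['price'] * 10:
   channel  price  price_x10
0  partner    101       1010
1    phone    178       1780
2   retail    149       1490
3      web     97        970
max of column 'price_x10' → 1780

1780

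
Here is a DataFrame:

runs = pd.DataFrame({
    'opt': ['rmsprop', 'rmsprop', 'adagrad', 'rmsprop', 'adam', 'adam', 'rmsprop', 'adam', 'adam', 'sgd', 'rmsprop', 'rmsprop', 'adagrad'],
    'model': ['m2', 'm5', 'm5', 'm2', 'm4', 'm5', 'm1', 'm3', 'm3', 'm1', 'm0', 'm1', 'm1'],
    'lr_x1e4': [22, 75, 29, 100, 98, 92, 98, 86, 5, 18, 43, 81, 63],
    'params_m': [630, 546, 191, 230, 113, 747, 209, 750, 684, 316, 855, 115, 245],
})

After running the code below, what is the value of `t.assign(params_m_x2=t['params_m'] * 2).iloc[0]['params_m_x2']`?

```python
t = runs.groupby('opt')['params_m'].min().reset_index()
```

382

group by opt, min of params_m:
opt
adagrad    191
adam       113
rmsprop    115
sgd        316
Name: params_m, dtype: int64
reset_index():
       opt  params_m
0  adagrad       191
1     adam       113
2  rmsprop       115
3      sgd       316
add column params_m_x2 = t['params_m'] * 2:
       opt  params_m  params_m_x2
0  adagrad       191          382
1     adam       113          226
2  rmsprop       115          230
3      sgd       316          632
Then the value at position 0, column 'params_m_x2': 382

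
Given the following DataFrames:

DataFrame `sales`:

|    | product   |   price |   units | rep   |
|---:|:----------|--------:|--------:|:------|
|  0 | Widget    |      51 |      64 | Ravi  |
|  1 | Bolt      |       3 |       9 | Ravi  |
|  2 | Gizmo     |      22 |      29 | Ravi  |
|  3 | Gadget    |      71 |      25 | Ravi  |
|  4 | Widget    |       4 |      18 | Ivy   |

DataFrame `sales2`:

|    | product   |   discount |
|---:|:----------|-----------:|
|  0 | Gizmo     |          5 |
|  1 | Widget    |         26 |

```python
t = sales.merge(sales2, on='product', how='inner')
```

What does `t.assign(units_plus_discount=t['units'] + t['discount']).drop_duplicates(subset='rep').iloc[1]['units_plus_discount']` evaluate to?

merge on 'product' (how='inner') → 3 rows:
  product  price  units   rep  discount
0  Widget     51     64  Ravi        26
1   Gizmo     22     29  Ravi         5
2  Widget      4     18   Ivy        26
add column units_plus_discount = t['units'] + t['discount']:
  product  price  units   rep  discount  units_plus_discount
0  Widget     51     64  Ravi        26                   90
1   Gizmo     22     29  Ravi         5                   34
2  Widget      4     18   Ivy        26                   44
drop duplicate rep (keep=first):
  product  price  units   rep  discount  units_plus_discount
0  Widget     51     64  Ravi        26                   90
2  Widget      4     18   Ivy        26                   44

44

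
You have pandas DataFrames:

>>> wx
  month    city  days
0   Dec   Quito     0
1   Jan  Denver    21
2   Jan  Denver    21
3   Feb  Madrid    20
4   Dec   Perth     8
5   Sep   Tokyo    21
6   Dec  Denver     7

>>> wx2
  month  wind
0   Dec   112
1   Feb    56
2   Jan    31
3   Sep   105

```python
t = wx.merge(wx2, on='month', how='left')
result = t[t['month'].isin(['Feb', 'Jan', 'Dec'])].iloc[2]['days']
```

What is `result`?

21

merge on 'month' (how='left') → 7 rows:
  month    city  days  wind
0   Dec   Quito     0   112
1   Jan  Denver    21    31
2   Jan  Denver    21    31
3   Feb  Madrid    20    56
4   Dec   Perth     8   112
5   Sep   Tokyo    21   105
6   Dec  Denver     7   112
filter rows where month in ['Feb', 'Jan', 'Dec']:
  month    city  days  wind
0   Dec   Quito     0   112
1   Jan  Denver    21    31
2   Jan  Denver    21    31
3   Feb  Madrid    20    56
4   Dec   Perth     8   112
6   Dec  Denver     7   112
So iloc[2]['days'] = 21.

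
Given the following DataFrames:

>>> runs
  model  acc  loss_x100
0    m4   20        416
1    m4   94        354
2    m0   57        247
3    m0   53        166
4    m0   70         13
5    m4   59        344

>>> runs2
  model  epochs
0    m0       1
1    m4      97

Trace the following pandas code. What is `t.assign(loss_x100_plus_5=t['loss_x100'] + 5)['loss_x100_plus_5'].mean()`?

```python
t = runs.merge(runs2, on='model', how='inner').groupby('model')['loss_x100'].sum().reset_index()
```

merge on 'model' (how='inner') → 6 rows:
  model  acc  loss_x100  epochs
0    m4   20        416      97
1    m4   94        354      97
2    m0   57        247       1
3    m0   53        166       1
4    m0   70         13       1
5    m4   59        344      97
group by model, sum of loss_x100:
model
m0     426
m4    1114
Name: loss_x100, dtype: int64
reset_index():
  model  loss_x100
0    m0        426
1    m4       1114
add column loss_x100_plus_5 = t['loss_x100'] + 5:
  model  loss_x100  loss_x100_plus_5
0    m0        426               431
1    m4       1114              1119
Then the mean of column 'loss_x100_plus_5': 775.0

775.0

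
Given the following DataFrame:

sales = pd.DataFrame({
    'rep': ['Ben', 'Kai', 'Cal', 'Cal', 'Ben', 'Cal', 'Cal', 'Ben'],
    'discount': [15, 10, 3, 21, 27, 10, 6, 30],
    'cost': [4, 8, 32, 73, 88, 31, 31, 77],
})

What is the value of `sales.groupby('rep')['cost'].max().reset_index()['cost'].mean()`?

56.3333333333

group by rep, max of cost:
rep
Ben    88
Cal    73
Kai     8
Name: cost, dtype: int64
reset_index():
   rep  cost
0  Ben    88
1  Cal    73
2  Kai     8
Reading off the mean of column 'cost', we get 56.3333333333.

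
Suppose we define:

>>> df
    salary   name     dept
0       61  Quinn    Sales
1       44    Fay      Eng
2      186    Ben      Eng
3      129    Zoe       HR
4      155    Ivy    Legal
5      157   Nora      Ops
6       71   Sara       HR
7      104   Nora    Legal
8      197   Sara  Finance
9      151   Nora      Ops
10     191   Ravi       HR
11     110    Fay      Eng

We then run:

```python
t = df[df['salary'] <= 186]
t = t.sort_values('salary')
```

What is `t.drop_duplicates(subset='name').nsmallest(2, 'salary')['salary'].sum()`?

filter rows where salary <= 186:
    salary   name   dept
0       61  Quinn  Sales
1       44    Fay    Eng
2      186    Ben    Eng
3      129    Zoe     HR
4      155    Ivy  Legal
5      157   Nora    Ops
6       71   Sara     HR
7      104   Nora  Legal
9      151   Nora    Ops
11     110    Fay    Eng
sort by salary:
    salary   name   dept
1       44    Fay    Eng
0       61  Quinn  Sales
6       71   Sara     HR
7      104   Nora  Legal
11     110    Fay    Eng
3      129    Zoe     HR
9      151   Nora    Ops
4      155    Ivy  Legal
5      157   Nora    Ops
2      186    Ben    Eng
drop duplicate name (keep=first):
   salary   name   dept
1      44    Fay    Eng
0      61  Quinn  Sales
6      71   Sara     HR
7     104   Nora  Legal
3     129    Zoe     HR
4     155    Ivy  Legal
2     186    Ben    Eng
take 2 rows with smallest salary:
   salary   name   dept
1      44    Fay    Eng
0      61  Quinn  Sales
Finally, sum of column 'salary' = 105.

105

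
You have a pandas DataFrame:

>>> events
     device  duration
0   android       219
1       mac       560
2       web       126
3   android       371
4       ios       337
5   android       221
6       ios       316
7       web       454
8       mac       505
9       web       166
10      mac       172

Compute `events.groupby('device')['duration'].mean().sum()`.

group by device, mean of duration:
device
android    270.333333
ios        326.500000
mac        412.333333
web        248.666667
Name: duration, dtype: float64
Then the sum of the resulting series: 1257.83333333

1257.83333333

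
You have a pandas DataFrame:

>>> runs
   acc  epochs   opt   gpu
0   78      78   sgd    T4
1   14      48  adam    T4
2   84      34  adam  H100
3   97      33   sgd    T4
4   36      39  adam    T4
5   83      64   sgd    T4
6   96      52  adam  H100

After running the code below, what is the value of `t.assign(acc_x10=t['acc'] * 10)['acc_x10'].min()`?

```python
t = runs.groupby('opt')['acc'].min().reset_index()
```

140

group by opt, min of acc:
opt
adam    14
sgd     78
Name: acc, dtype: int64
reset_index():
    opt  acc
0  adam   14
1   sgd   78
add column acc_x10 = t['acc'] * 10:
    opt  acc  acc_x10
0  adam   14      140
1   sgd   78      780
min of column 'acc_x10' → 140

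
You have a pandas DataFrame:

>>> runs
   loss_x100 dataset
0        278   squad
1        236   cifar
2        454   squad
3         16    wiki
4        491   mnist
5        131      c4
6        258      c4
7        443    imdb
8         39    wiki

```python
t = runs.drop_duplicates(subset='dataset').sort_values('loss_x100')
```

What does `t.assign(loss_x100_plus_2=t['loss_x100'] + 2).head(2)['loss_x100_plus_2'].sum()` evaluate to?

151

drop duplicate dataset (keep=first):
   loss_x100 dataset
0        278   squad
1        236   cifar
3         16    wiki
4        491   mnist
5        131      c4
7        443    imdb
sort by loss_x100:
   loss_x100 dataset
3         16    wiki
5        131      c4
1        236   cifar
0        278   squad
7        443    imdb
4        491   mnist
add column loss_x100_plus_2 = t['loss_x100'] + 2:
   loss_x100 dataset  loss_x100_plus_2
3         16    wiki                18
5        131      c4               133
1        236   cifar               238
0        278   squad               280
7        443    imdb               445
4        491   mnist               493
take first 2 rows:
   loss_x100 dataset  loss_x100_plus_2
3         16    wiki                18
5        131      c4               133
So sum() = 151.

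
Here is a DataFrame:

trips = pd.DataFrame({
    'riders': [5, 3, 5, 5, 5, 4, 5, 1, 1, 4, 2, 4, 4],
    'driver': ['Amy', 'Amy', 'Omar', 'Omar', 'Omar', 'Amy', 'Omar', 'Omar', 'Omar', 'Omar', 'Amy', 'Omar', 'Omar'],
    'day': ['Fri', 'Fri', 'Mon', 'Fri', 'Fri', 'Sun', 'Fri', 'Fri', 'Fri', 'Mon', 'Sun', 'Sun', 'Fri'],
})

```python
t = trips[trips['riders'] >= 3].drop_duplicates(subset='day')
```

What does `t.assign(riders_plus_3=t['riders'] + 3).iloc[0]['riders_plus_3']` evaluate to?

8

filter rows where riders >= 3:
    riders driver  day
0        5    Amy  Fri
1        3    Amy  Fri
2        5   Omar  Mon
3        5   Omar  Fri
4        5   Omar  Fri
5        4    Amy  Sun
6        5   Omar  Fri
9        4   Omar  Mon
11       4   Omar  Sun
12       4   Omar  Fri
drop duplicate day (keep=first):
   riders driver  day
0       5    Amy  Fri
2       5   Omar  Mon
5       4    Amy  Sun
add column riders_plus_3 = t['riders'] + 3:
   riders driver  day  riders_plus_3
0       5    Amy  Fri              8
2       5   Omar  Mon              8
5       4    Amy  Sun              7
Then the value at position 0, column 'riders_plus_3': 8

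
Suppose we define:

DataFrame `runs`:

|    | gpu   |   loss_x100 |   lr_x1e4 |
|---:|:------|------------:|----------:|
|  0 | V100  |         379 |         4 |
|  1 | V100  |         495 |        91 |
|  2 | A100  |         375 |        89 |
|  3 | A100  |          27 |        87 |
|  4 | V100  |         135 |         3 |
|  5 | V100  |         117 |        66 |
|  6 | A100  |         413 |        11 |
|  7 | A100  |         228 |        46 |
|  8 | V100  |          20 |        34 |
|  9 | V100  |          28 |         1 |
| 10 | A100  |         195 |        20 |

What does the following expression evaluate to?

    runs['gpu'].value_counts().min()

5

value_counts of gpu:
gpu
V100    6
A100    5
Name: count, dtype: int64
Then the min of the resulting series: 5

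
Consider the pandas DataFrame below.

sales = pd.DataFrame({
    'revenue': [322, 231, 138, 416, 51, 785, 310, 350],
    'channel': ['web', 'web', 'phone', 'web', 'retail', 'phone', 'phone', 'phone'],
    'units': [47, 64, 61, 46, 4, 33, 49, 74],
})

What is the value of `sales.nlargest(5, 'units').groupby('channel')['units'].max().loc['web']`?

64

take 5 rows with largest units:
   revenue channel  units
7      350   phone     74
1      231     web     64
2      138   phone     61
6      310   phone     49
0      322     web     47
group by channel, max of units:
channel
phone    74
web      64
Name: units, dtype: int64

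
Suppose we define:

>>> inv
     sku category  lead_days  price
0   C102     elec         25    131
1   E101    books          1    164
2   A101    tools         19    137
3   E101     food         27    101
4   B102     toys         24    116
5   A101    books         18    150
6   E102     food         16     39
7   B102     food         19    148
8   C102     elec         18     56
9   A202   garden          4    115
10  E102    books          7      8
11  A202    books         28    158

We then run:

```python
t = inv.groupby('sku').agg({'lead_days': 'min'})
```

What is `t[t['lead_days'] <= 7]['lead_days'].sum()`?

group by sku, min of lead_days:
      lead_days
sku            
A101         18
A202          4
B102         19
C102         18
E101          1
E102          7
filter rows where lead_days <= 7:
      lead_days
sku            
A202          4
E101          1
E102          7

12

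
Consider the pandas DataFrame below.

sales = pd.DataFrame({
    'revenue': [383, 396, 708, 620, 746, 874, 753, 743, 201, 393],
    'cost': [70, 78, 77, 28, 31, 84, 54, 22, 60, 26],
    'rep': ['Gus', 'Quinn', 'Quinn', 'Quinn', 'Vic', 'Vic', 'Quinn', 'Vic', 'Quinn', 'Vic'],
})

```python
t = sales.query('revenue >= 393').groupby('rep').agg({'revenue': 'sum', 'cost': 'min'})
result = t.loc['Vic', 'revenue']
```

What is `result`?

filter rows where revenue >= 393:
   revenue  cost    rep
1      396    78  Quinn
2      708    77  Quinn
3      620    28  Quinn
4      746    31    Vic
5      874    84    Vic
6      753    54  Quinn
7      743    22    Vic
9      393    26    Vic
group by rep: sum(revenue), min(cost):
       revenue  cost
rep                 
Quinn     2477    28
Vic       2756    22

2756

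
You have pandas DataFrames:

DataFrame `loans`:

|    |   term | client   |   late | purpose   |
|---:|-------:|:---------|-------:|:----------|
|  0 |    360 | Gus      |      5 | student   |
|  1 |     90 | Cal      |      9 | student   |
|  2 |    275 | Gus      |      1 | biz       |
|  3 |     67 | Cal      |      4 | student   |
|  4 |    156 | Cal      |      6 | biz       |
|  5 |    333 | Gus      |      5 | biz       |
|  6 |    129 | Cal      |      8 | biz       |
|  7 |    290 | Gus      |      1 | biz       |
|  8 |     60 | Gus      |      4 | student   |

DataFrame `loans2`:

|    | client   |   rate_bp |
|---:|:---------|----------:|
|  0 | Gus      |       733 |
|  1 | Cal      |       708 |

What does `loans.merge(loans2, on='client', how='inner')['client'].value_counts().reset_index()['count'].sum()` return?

merge on 'client' (how='inner') → 9 rows:
   term client  late  purpose  rate_bp
0   360    Gus     5  student      733
1    90    Cal     9  student      708
2   275    Gus     1      biz      733
3    67    Cal     4  student      708
4   156    Cal     6      biz      708
5   333    Gus     5      biz      733
6   129    Cal     8      biz      708
7   290    Gus     1      biz      733
8    60    Gus     4  student      733
value_counts of client:
client
Gus    5
Cal    4
Name: count, dtype: int64
reset_index():
  client  count
0    Gus      5
1    Cal      4

9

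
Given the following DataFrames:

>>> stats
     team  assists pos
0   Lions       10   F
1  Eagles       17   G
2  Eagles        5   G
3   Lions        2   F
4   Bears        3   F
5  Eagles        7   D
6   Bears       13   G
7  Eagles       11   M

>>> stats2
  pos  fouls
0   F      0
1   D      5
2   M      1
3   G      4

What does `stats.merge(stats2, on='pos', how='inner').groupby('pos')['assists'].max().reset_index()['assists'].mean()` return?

merge on 'pos' (how='inner') → 8 rows:
     team  assists pos  fouls
0   Lions       10   F      0
1  Eagles       17   G      4
2  Eagles        5   G      4
3   Lions        2   F      0
4   Bears        3   F      0
5  Eagles        7   D      5
6   Bears       13   G      4
7  Eagles       11   M      1
group by pos, max of assists:
pos
D     7
F    10
G    17
M    11
Name: assists, dtype: int64
reset_index():
  pos  assists
0   D        7
1   F       10
2   G       17
3   M       11

11.25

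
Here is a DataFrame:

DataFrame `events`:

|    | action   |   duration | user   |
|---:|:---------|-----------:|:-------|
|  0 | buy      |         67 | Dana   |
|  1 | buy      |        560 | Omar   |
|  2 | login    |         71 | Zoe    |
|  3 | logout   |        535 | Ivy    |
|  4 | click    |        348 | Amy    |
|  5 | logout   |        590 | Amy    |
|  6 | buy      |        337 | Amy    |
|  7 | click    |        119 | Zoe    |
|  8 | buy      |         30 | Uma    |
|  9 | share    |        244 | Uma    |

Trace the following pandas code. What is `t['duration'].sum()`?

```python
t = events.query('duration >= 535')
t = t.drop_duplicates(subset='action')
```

filter rows where duration >= 535:
   action  duration  user
1     buy       560  Omar
3  logout       535   Ivy
5  logout       590   Amy
drop duplicate action (keep=first):
   action  duration  user
1     buy       560  Omar
3  logout       535   Ivy
Hence 1095.

1095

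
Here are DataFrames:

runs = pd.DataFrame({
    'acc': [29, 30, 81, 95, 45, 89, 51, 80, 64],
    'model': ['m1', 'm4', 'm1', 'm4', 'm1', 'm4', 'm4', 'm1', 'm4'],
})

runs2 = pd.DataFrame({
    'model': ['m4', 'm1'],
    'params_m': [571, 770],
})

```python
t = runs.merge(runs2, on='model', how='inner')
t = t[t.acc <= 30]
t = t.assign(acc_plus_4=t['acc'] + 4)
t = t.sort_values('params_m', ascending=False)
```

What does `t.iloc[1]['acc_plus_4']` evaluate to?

merge on 'model' (how='inner') → 9 rows:
   acc model  params_m
0   29    m1       770
1   30    m4       571
2   81    m1       770
3   95    m4       571
4   45    m1       770
5   89    m4       571
6   51    m4       571
7   80    m1       770
8   64    m4       571
filter rows where acc <= 30:
   acc model  params_m
0   29    m1       770
1   30    m4       571
add column acc_plus_4 = t['acc'] + 4:
   acc model  params_m  acc_plus_4
0   29    m1       770          33
1   30    m4       571          34
sort by params_m descending:
   acc model  params_m  acc_plus_4
0   29    m1       770          33
1   30    m4       571          34
The value at position 1, column 'acc_plus_4' is 34.

34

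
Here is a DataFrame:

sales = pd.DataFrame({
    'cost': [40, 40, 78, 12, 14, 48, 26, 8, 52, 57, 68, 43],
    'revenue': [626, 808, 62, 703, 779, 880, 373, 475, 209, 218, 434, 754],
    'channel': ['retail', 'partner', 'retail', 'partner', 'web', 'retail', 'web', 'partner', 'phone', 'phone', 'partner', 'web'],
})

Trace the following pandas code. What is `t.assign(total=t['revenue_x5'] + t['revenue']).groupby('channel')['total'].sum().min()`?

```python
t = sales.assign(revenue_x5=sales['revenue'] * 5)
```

add column revenue_x5 = sales['revenue'] * 5:
    cost  revenue  channel  revenue_x5
0     40      626   retail        3130
1     40      808  partner        4040
2     78       62   retail         310
3     12      703  partner        3515
4     14      779      web        3895
5     48      880   retail        4400
6     26      373      web        1865
7      8      475  partner        2375
8     52      209    phone        1045
9     57      218    phone        1090
10    68      434  partner        2170
11    43      754      web        3770
add column total = t['revenue_x5'] + t['revenue']:
    cost  revenue  channel  revenue_x5  total
0     40      626   retail        3130   3756
1     40      808  partner        4040   4848
2     78       62   retail         310    372
3     12      703  partner        3515   4218
4     14      779      web        3895   4674
5     48      880   retail        4400   5280
6     26      373      web        1865   2238
7      8      475  partner        2375   2850
8     52      209    phone        1045   1254
9     57      218    phone        1090   1308
10    68      434  partner        2170   2604
11    43      754      web        3770   4524
group by channel, sum of total:
channel
partner    14520
phone       2562
retail      9408
web        11436
Name: total, dtype: int64

2562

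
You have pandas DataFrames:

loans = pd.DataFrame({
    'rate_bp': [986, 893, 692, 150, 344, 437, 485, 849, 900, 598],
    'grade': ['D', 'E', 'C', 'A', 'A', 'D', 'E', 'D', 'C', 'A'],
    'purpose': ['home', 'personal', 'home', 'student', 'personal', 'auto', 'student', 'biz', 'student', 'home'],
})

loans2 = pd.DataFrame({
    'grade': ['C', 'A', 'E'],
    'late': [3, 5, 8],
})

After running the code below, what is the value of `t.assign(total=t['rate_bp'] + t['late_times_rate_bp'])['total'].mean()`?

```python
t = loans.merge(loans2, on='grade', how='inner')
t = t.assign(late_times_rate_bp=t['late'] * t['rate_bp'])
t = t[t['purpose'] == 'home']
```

merge on 'grade' (how='inner') → 7 rows:
   rate_bp grade   purpose  late
0      893     E  personal     8
1      692     C      home     3
2      150     A   student     5
3      344     A  personal     5
4      485     E   student     8
5      900     C   student     3
6      598     A      home     5
add column late_times_rate_bp = t['late'] * t['rate_bp']:
   rate_bp grade   purpose  late  late_times_rate_bp
0      893     E  personal     8                7144
1      692     C      home     3                2076
2      150     A   student     5                 750
3      344     A  personal     5                1720
4      485     E   student     8                3880
5      900     C   student     3                2700
6      598     A      home     5                2990
filter rows where purpose == 'home':
   rate_bp grade purpose  late  late_times_rate_bp
1      692     C    home     3                2076
6      598     A    home     5                2990
add column total = t['rate_bp'] + t['late_times_rate_bp']:
   rate_bp grade purpose  late  late_times_rate_bp  total
1      692     C    home     3                2076   2768
6      598     A    home     5                2990   3588
Reading off the mean of column 'total', we get 3178.0.

3178.0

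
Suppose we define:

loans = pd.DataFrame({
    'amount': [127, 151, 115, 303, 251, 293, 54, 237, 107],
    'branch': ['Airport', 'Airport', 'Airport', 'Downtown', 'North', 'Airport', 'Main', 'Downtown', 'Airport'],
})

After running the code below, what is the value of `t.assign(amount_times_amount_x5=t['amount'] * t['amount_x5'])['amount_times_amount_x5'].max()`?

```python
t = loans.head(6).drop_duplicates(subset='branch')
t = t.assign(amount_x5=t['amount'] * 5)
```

459045

take first 6 rows:
   amount    branch
0     127   Airport
1     151   Airport
2     115   Airport
3     303  Downtown
4     251     North
5     293   Airport
drop duplicate branch (keep=first):
   amount    branch
0     127   Airport
3     303  Downtown
4     251     North
add column amount_x5 = t['amount'] * 5:
   amount    branch  amount_x5
0     127   Airport        635
3     303  Downtown       1515
4     251     North       1255
add column amount_times_amount_x5 = t['amount'] * t['amount_x5']:
   amount    branch  amount_x5  amount_times_amount_x5
0     127   Airport        635                   80645
3     303  Downtown       1515                  459045
4     251     North       1255                  315005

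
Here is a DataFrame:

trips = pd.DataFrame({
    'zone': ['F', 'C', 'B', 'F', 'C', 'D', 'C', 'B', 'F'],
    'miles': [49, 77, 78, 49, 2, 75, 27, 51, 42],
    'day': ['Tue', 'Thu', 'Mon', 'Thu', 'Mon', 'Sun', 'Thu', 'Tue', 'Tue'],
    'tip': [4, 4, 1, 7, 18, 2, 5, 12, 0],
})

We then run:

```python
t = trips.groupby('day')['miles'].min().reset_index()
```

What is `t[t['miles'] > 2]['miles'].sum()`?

144

group by day, min of miles:
day
Mon     2
Sun    75
Thu    27
Tue    42
Name: miles, dtype: int64
reset_index():
   day  miles
0  Mon      2
1  Sun     75
2  Thu     27
3  Tue     42
filter rows where miles > 2:
   day  miles
1  Sun     75
2  Thu     27
3  Tue     42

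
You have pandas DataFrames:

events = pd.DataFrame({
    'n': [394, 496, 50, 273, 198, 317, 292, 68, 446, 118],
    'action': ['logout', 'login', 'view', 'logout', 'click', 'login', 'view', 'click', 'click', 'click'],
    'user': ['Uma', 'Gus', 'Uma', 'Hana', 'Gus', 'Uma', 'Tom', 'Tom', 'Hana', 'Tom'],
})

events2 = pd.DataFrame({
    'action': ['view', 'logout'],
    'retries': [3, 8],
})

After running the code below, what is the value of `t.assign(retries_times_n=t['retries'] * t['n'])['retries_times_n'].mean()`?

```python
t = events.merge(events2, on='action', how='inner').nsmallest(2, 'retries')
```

513.0

merge on 'action' (how='inner') → 4 rows:
     n  action  user  retries
0  394  logout   Uma        8
1   50    view   Uma        3
2  273  logout  Hana        8
3  292    view   Tom        3
take 2 rows with smallest retries:
     n action user  retries
1   50   view  Uma        3
3  292   view  Tom        3
add column retries_times_n = t['retries'] * t['n']:
     n action user  retries  retries_times_n
1   50   view  Uma        3              150
3  292   view  Tom        3              876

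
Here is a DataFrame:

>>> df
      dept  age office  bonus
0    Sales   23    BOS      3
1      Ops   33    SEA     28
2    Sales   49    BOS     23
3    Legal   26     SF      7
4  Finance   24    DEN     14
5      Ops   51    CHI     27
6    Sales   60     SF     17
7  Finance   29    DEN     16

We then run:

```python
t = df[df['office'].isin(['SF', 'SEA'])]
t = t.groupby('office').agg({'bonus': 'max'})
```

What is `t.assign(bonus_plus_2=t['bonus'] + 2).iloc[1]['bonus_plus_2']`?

19

filter rows where office in ['SF', 'SEA']:
    dept  age office  bonus
1    Ops   33    SEA     28
3  Legal   26     SF      7
6  Sales   60     SF     17
group by office, max of bonus:
        bonus
office       
SEA        28
SF         17
add column bonus_plus_2 = t['bonus'] + 2:
        bonus  bonus_plus_2
office                     
SEA        28            30
SF         17            19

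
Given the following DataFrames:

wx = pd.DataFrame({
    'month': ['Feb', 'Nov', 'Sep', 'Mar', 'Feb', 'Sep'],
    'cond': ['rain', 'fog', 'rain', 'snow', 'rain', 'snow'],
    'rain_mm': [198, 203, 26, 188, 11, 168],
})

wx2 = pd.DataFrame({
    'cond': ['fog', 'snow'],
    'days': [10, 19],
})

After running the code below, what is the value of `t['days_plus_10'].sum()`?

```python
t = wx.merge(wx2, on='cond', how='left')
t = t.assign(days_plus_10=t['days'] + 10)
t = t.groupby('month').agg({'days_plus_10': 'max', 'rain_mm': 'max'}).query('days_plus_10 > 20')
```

merge on 'cond' (how='left') → 6 rows:
  month  cond  rain_mm  days
0   Feb  rain      198   NaN
1   Nov   fog      203  10.0
2   Sep  rain       26   NaN
3   Mar  snow      188  19.0
4   Feb  rain       11   NaN
5   Sep  snow      168  19.0
add column days_plus_10 = t['days'] + 10:
  month  cond  rain_mm  days  days_plus_10
0   Feb  rain      198   NaN           NaN
1   Nov   fog      203  10.0          20.0
2   Sep  rain       26   NaN           NaN
3   Mar  snow      188  19.0          29.0
4   Feb  rain       11   NaN           NaN
5   Sep  snow      168  19.0          29.0
group by month: max(days_plus_10), max(rain_mm):
       days_plus_10  rain_mm
month                       
Feb             NaN      198
Mar            29.0      188
Nov            20.0      203
Sep            29.0      168
filter rows where days_plus_10 > 20:
       days_plus_10  rain_mm
month                       
Mar            29.0      188
Sep            29.0      168
The sum of column 'days_plus_10' is 58.0.

58.0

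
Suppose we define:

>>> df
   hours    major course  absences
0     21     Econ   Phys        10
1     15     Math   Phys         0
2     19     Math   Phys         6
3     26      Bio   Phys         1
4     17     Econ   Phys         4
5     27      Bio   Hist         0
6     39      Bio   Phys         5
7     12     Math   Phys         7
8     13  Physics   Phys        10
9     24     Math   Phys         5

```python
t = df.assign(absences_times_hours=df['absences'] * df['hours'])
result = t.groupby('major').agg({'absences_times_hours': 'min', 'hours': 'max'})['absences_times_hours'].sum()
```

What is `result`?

add column absences_times_hours = df['absences'] * df['hours']:
   hours    major course  absences  absences_times_hours
0     21     Econ   Phys        10                   210
1     15     Math   Phys         0                     0
2     19     Math   Phys         6                   114
3     26      Bio   Phys         1                    26
4     17     Econ   Phys         4                    68
5     27      Bio   Hist         0                     0
6     39      Bio   Phys         5                   195
7     12     Math   Phys         7                    84
8     13  Physics   Phys        10                   130
9     24     Math   Phys         5                   120
group by major: min(absences_times_hours), max(hours):
         absences_times_hours  hours
major                               
Bio                         0     39
Econ                       68     21
Math                        0     24
Physics                   130     13

198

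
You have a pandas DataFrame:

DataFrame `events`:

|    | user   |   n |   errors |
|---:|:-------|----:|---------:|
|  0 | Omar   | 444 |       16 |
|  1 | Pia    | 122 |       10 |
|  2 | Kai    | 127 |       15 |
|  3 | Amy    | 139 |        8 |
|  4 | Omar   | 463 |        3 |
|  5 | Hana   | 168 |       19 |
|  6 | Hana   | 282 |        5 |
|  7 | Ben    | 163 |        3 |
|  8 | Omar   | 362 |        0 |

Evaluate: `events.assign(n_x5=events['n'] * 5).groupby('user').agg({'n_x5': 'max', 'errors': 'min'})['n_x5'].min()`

add column n_x5 = events['n'] * 5:
   user    n  errors  n_x5
0  Omar  444      16  2220
1   Pia  122      10   610
2   Kai  127      15   635
3   Amy  139       8   695
4  Omar  463       3  2315
5  Hana  168      19   840
6  Hana  282       5  1410
7   Ben  163       3   815
8  Omar  362       0  1810
group by user: max(n_x5), min(errors):
      n_x5  errors
user              
Amy    695       8
Ben    815       3
Hana  1410       5
Kai    635      15
Omar  2315       0
Pia    610      10
Hence 610.

610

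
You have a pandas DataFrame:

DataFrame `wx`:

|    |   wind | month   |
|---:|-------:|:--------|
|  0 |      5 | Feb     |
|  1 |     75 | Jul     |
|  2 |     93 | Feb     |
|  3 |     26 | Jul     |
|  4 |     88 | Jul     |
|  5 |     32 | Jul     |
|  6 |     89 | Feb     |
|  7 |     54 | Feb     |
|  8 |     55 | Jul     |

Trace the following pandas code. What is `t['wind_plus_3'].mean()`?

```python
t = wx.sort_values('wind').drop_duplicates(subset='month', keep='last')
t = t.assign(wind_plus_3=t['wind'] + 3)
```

sort by wind:
   wind month
0     5   Feb
3    26   Jul
5    32   Jul
7    54   Feb
8    55   Jul
1    75   Jul
4    88   Jul
6    89   Feb
2    93   Feb
drop duplicate month (keep=last):
   wind month
4    88   Jul
2    93   Feb
add column wind_plus_3 = t['wind'] + 3:
   wind month  wind_plus_3
4    88   Jul           91
2    93   Feb           96

93.5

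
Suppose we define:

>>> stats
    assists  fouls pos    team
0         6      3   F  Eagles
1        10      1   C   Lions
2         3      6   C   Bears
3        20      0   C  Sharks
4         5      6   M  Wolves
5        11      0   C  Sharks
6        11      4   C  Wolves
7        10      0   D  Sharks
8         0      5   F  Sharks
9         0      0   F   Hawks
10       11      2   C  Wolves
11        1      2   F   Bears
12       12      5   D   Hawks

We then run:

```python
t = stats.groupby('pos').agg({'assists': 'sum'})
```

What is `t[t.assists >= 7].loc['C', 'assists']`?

66

group by pos, sum of assists:
     assists
pos         
C         66
D         22
F          7
M          5
filter rows where assists >= 7:
     assists
pos         
C         66
D         22
F          7
Hence 66.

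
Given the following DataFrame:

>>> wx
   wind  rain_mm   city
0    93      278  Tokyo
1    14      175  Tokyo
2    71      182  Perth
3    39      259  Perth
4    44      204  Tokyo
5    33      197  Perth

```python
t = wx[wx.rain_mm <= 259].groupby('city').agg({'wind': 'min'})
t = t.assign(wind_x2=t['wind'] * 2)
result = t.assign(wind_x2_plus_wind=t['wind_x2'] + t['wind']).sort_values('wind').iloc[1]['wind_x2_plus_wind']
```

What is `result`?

filter rows where rain_mm <= 259:
   wind  rain_mm   city
1    14      175  Tokyo
2    71      182  Perth
3    39      259  Perth
4    44      204  Tokyo
5    33      197  Perth
group by city, min of wind:
       wind
city       
Perth    33
Tokyo    14
add column wind_x2 = t['wind'] * 2:
       wind  wind_x2
city                
Perth    33       66
Tokyo    14       28
add column wind_x2_plus_wind = t['wind_x2'] + t['wind']:
       wind  wind_x2  wind_x2_plus_wind
city                                   
Perth    33       66                 99
Tokyo    14       28                 42
sort by wind:
       wind  wind_x2  wind_x2_plus_wind
city                                   
Tokyo    14       28                 42
Perth    33       66                 99
Hence 99.

99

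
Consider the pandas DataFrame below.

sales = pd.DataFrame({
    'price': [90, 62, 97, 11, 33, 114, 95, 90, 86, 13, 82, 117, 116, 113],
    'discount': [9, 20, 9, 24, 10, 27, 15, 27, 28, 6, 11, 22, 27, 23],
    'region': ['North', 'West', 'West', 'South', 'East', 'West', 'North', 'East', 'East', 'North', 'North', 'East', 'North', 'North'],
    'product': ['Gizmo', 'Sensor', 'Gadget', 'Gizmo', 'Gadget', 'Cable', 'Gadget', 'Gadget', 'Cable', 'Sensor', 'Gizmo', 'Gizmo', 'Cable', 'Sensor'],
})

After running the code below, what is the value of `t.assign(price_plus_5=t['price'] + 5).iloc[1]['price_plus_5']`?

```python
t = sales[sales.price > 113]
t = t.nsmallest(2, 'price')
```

filter rows where price > 113:
    price  discount region product
5     114        27   West   Cable
11    117        22   East   Gizmo
12    116        27  North   Cable
take 2 rows with smallest price:
    price  discount region product
5     114        27   West   Cable
12    116        27  North   Cable
add column price_plus_5 = t['price'] + 5:
    price  discount region product  price_plus_5
5     114        27   West   Cable           119
12    116        27  North   Cable           121
The value at position 1, column 'price_plus_5' is 121.

121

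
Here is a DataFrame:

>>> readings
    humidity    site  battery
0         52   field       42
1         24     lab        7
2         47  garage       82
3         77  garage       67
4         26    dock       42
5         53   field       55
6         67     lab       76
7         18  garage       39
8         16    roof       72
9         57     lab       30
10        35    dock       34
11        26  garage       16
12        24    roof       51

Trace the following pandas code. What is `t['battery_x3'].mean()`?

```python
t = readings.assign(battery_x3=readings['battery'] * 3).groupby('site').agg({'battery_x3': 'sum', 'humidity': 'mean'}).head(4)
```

367.5

add column battery_x3 = readings['battery'] * 3:
    humidity    site  battery  battery_x3
0         52   field       42         126
1         24     lab        7          21
2         47  garage       82         246
3         77  garage       67         201
4         26    dock       42         126
5         53   field       55         165
6         67     lab       76         228
7         18  garage       39         117
8         16    roof       72         216
9         57     lab       30          90
10        35    dock       34         102
11        26  garage       16          48
12        24    roof       51         153
group by site: sum(battery_x3), mean(humidity):
        battery_x3   humidity
site                         
dock           228  30.500000
field          291  52.500000
garage         612  42.000000
lab            339  49.333333
roof           369  20.000000
take first 4 rows:
        battery_x3   humidity
site                         
dock           228  30.500000
field          291  52.500000
garage         612  42.000000
lab            339  49.333333
Taking the mean of column 'battery_x3' gives 367.5.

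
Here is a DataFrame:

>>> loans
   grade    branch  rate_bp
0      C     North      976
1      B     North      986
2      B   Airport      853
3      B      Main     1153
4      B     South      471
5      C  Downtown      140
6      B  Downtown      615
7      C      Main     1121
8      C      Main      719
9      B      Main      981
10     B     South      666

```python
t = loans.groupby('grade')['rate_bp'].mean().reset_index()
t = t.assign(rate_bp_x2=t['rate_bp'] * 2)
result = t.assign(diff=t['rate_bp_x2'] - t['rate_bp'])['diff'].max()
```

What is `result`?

group by grade, mean of rate_bp:
grade
B    817.857143
C    739.000000
Name: rate_bp, dtype: float64
reset_index():
  grade     rate_bp
0     B  817.857143
1     C  739.000000
add column rate_bp_x2 = t['rate_bp'] * 2:
  grade     rate_bp   rate_bp_x2
0     B  817.857143  1635.714286
1     C  739.000000  1478.000000
add column diff = t['rate_bp_x2'] - t['rate_bp']:
  grade     rate_bp   rate_bp_x2        diff
0     B  817.857143  1635.714286  817.857143
1     C  739.000000  1478.000000  739.000000
So max() = 817.857142857.

817.857142857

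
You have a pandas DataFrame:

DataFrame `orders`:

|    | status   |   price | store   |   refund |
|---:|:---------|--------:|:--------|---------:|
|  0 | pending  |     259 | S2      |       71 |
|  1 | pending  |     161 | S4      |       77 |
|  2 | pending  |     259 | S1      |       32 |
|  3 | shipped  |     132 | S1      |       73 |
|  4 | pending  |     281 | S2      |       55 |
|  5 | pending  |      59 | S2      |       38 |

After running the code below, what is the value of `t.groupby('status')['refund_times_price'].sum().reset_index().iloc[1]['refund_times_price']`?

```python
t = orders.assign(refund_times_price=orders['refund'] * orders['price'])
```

9636

add column refund_times_price = orders['refund'] * orders['price']:
    status  price store  refund  refund_times_price
0  pending    259    S2      71               18389
1  pending    161    S4      77               12397
2  pending    259    S1      32                8288
3  shipped    132    S1      73                9636
4  pending    281    S2      55               15455
5  pending     59    S2      38                2242
group by status, sum of refund_times_price:
status
pending    56771
shipped     9636
Name: refund_times_price, dtype: int64
reset_index():
    status  refund_times_price
0  pending               56771
1  shipped                9636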